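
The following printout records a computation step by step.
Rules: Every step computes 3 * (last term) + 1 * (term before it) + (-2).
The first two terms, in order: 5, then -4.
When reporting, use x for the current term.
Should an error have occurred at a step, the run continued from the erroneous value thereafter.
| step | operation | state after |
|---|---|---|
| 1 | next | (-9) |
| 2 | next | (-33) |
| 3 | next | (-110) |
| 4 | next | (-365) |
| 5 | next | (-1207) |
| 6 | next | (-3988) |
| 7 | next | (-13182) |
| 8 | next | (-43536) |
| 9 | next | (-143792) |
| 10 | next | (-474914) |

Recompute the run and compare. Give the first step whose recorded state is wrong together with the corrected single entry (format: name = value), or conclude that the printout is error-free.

1. x = 3*(-4) + (1)*(5) + (-2) = -9 (no discrepancy)
2. x = 3*(-9) + (1)*(-4) + (-2) = -33 (agrees with the printout)
3. x = 3*(-33) + (1)*(-9) + (-2) = -110 (same as recorded)
4. x = 3*(-110) + (1)*(-33) + (-2) = -365 (checks out)
5. x = 3*(-365) + (1)*(-110) + (-2) = -1207 (agrees with the printout)
6. x = 3*(-1207) + (1)*(-365) + (-2) = -3988 (exactly as logged)
7. x = 3*(-3988) + (1)*(-1207) + (-2) = -13173 (the printout disagrees here)
The earliest wrong entry is at step 7: it should read x = -13173.

step 7, x = -13173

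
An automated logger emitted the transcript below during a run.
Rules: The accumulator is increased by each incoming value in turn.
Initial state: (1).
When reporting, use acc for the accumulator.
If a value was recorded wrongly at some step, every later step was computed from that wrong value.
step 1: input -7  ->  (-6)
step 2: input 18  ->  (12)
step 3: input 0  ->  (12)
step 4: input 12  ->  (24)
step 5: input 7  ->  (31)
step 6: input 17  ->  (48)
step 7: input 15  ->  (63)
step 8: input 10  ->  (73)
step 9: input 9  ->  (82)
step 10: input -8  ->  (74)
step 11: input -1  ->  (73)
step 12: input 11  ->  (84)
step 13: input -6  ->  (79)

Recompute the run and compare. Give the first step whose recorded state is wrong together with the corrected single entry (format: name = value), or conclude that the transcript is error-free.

step 13, acc = 78

step 1: acc = 1 + -7 = -6 -> exactly as logged
step 2: acc = -6 + 18 = 12 -> no discrepancy
step 3: acc = 12 + 0 = 12 -> agrees with the transcript
step 4: acc = 12 + 12 = 24 -> matches
step 5: acc = 24 + 7 = 31 -> in agreement
step 6: acc = 31 + 17 = 48 -> checks out
step 7: acc = 48 + 15 = 63 -> verified
step 8: acc = 63 + 10 = 73 -> in agreement
step 9: acc = 73 + 9 = 82 -> confirmed correct
step 10: acc = 82 + -8 = 74 -> exactly as logged
step 11: acc = 74 + -1 = 73 -> confirmed correct
step 12: acc = 73 + 11 = 84 -> matches
step 13: acc = 84 + -6 = 78 -> not what was recorded
Step 13 is the first one off; corrected, acc = 78.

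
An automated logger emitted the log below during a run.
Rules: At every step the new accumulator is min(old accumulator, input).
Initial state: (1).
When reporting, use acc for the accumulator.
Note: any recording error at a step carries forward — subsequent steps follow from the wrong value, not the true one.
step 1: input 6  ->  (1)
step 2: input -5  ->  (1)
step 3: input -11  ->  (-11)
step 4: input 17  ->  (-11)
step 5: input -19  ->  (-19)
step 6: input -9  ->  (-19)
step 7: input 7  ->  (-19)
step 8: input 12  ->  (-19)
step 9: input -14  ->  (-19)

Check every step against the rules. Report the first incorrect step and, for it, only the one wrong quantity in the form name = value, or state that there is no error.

step 2, acc = -5

step 1: acc = min(1, 6) = 1 -> matches
step 2: acc = min(1, -5) = -5 -> the log has a different value
First incorrect step: 2; the correct value is acc = -5.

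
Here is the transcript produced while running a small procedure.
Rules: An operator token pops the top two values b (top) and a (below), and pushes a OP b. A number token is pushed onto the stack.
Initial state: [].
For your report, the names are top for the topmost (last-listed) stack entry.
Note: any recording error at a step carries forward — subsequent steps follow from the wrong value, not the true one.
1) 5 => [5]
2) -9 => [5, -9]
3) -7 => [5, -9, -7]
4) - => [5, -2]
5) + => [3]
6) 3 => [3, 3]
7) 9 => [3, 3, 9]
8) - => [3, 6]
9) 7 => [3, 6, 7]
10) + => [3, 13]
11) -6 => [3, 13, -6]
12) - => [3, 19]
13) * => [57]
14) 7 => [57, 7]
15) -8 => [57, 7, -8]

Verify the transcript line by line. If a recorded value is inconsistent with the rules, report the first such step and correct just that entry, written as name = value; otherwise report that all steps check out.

step 1: push 5: top = 5 -> agrees with the transcript
step 2: push -9: top = -9 -> exactly as logged
step 3: push -7: top = -7 -> checks out
step 4: -9 - -7 = -2 -> verified
step 5: 5 + -2 = 3 -> verified
step 6: push 3: top = 3 -> exactly as logged
step 7: push 9: top = 9 -> same as recorded
step 8: 3 - 9 = -6 -> this is not what the transcript shows
The earliest wrong entry is at step 8: it should read top = -6.

step 8, top = -6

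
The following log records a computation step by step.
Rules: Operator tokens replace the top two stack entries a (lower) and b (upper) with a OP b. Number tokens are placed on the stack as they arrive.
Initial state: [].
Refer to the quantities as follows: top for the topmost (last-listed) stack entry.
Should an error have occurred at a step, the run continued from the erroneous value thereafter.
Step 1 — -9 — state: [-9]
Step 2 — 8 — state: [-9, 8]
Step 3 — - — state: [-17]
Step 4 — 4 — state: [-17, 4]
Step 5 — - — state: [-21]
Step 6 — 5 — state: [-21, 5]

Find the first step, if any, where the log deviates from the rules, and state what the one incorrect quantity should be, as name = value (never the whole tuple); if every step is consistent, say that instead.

no error

Recomputing the run from the initial state:
step 1: [-9]
step 2: [-9, 8]
step 3: [-17]
step 4: [-17, 4]
step 5: [-21]
step 6: [-21, 5]
This matches the log at every step.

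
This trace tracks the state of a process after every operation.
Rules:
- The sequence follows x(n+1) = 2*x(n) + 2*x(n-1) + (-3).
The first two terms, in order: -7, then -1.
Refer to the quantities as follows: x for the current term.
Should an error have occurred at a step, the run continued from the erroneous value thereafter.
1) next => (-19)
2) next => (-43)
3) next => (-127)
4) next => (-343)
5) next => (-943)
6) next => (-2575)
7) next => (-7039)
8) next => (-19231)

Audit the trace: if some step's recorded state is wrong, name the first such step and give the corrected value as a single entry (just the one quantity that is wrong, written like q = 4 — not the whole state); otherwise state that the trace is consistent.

Step 1: x = 2*(-1) + (2)*(-7) + (-3) = -19 — agrees with the trace.
Step 2: x = 2*(-19) + (2)*(-1) + (-3) = -43 — in agreement.
Step 3: x = 2*(-43) + (2)*(-19) + (-3) = -127 — exactly as logged.
Step 4: x = 2*(-127) + (2)*(-43) + (-3) = -343 — confirmed correct.
Step 5: x = 2*(-343) + (2)*(-127) + (-3) = -943 — consistent with the trace.
Step 6: x = 2*(-943) + (2)*(-343) + (-3) = -2575 — checks out.
Step 7: x = 2*(-2575) + (2)*(-943) + (-3) = -7039 — same as recorded.
Step 8: x = 2*(-7039) + (2)*(-2575) + (-3) = -19231 — confirmed correct.
The recomputation confirms every line.

no error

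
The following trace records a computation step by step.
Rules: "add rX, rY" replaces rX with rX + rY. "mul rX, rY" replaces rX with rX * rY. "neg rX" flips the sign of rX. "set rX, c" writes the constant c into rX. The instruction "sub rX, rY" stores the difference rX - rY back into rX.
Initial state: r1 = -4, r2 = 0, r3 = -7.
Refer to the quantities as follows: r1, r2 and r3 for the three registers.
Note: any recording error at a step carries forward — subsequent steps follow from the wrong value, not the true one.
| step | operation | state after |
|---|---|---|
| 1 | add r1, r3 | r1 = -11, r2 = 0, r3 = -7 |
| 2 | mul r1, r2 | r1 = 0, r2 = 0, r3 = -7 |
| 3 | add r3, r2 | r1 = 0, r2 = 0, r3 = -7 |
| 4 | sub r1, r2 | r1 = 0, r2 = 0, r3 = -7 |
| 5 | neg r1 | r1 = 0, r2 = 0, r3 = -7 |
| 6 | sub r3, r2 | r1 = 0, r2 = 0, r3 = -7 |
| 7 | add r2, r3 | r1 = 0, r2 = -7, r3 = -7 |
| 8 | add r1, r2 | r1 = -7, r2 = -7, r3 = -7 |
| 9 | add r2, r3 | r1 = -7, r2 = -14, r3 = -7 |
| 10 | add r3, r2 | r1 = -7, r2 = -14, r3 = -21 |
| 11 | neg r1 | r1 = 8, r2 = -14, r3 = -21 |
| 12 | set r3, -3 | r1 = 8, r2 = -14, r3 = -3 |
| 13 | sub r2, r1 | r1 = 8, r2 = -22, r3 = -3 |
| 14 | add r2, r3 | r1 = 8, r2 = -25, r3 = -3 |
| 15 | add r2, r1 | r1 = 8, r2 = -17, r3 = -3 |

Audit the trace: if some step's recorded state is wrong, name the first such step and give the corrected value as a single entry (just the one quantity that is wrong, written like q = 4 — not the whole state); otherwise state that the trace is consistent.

step 11, r1 = 7

Recomputing the run from the initial state:
step 1: r1 = -11, r2 = 0, r3 = -7
step 2: r1 = 0, r2 = 0, r3 = -7
step 3: r1 = 0, r2 = 0, r3 = -7
step 4: r1 = 0, r2 = 0, r3 = -7
step 5: r1 = 0, r2 = 0, r3 = -7
step 6: r1 = 0, r2 = 0, r3 = -7
step 7: r1 = 0, r2 = -7, r3 = -7
step 8: r1 = -7, r2 = -7, r3 = -7
step 9: r1 = -7, r2 = -14, r3 = -7
step 10: r1 = -7, r2 = -14, r3 = -21
step 11: r1 = 7, r2 = -14, r3 = -21
step 12: r1 = 7, r2 = -14, r3 = -3
step 13: r1 = 7, r2 = -21, r3 = -3
step 14: r1 = 7, r2 = -24, r3 = -3
step 15: r1 = 7, r2 = -17, r3 = -3
The first disagreement with the trace is at step 11, where the value should be r1 = 7.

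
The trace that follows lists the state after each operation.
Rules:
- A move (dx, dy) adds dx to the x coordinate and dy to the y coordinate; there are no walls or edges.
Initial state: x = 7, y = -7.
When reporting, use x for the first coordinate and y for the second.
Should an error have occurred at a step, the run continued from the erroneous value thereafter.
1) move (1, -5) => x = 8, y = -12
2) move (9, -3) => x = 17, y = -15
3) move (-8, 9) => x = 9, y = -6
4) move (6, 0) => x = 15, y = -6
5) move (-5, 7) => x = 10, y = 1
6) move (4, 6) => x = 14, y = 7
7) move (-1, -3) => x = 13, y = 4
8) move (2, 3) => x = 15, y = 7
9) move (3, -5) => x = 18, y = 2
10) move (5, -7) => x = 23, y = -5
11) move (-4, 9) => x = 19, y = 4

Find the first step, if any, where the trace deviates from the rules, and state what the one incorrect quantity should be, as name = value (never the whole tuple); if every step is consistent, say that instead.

no error

Recomputing the run from the initial state:
step 1: x = 8, y = -12
step 2: x = 17, y = -15
step 3: x = 9, y = -6
step 4: x = 15, y = -6
step 5: x = 10, y = 1
step 6: x = 14, y = 7
step 7: x = 13, y = 4
step 8: x = 15, y = 7
step 9: x = 18, y = 2
step 10: x = 23, y = -5
step 11: x = 19, y = 4
This matches the trace at every step.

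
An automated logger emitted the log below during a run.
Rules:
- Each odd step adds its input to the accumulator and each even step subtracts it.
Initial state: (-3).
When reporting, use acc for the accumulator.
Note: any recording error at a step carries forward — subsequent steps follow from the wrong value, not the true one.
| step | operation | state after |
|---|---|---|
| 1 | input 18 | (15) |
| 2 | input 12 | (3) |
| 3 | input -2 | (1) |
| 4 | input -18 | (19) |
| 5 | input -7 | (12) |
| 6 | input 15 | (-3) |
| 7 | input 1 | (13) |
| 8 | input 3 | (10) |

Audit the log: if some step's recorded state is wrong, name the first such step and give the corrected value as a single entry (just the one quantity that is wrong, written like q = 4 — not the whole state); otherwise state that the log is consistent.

step 7, acc = -2

step 1: acc = -3 + 18 = 15 -> no discrepancy
step 2: acc = 15 - 12 = 3 -> checks out
step 3: acc = 3 + -2 = 1 -> verified
step 4: acc = 1 - -18 = 19 -> in agreement
step 5: acc = 19 + -7 = 12 -> agrees with the log
step 6: acc = 12 - 15 = -3 -> consistent with the log
step 7: acc = -3 + 1 = -2 -> the log has a different value
Step 7 is the first one off; corrected, acc = -2.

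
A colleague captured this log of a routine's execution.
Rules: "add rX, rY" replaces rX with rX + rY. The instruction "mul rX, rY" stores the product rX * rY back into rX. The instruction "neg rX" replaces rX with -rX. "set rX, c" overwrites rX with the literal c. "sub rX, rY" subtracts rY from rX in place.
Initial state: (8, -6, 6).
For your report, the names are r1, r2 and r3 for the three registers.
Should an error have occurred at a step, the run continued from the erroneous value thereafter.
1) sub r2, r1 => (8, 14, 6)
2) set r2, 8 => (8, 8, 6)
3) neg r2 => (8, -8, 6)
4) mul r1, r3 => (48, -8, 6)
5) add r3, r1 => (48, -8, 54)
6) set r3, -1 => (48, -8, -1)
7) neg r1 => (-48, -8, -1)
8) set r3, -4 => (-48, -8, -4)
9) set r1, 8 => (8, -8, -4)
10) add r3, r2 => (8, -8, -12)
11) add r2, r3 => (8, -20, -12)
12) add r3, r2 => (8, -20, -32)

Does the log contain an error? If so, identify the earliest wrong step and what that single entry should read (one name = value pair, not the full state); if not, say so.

step 1, r2 = -14

step 1: r2 = -6 - 8 = -14 -> the log has a different value
Conclusion: step 1 carries the first error; the entry should be r2 = -14.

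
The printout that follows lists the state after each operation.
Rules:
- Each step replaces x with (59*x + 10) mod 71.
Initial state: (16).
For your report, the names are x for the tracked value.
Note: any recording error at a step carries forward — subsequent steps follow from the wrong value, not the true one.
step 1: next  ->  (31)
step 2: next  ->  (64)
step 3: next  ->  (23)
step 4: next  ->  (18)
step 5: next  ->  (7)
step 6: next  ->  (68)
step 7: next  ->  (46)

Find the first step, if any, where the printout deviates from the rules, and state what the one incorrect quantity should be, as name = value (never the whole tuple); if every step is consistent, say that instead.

Step 1: x = (59*16 + 10) mod 71 = 31 — verified.
Step 2: x = (59*31 + 10) mod 71 = 64 — checks out.
Step 3: x = (59*64 + 10) mod 71 = 23 — confirmed correct.
Step 4: x = (59*23 + 10) mod 71 = 18 — checks out.
Step 5: x = (59*18 + 10) mod 71 = 7 — same as recorded.
Step 6: x = (59*7 + 10) mod 71 = 68 — exactly as logged.
Step 7: x = (59*68 + 10) mod 71 = 46 — verified.
The whole run recomputes cleanly — no discrepancies.

no error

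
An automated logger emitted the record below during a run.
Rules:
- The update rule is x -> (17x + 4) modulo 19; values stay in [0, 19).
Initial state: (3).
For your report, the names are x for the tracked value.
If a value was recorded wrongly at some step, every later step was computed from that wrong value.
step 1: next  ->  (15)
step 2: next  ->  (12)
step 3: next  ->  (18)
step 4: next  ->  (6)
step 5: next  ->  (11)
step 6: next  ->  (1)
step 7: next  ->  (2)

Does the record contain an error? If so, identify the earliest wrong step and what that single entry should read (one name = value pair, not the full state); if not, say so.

Recomputing the run from the initial state:
step 1: x = 17
step 2: x = 8
step 3: x = 7
step 4: x = 9
step 5: x = 5
step 6: x = 13
step 7: x = 16
The first disagreement with the record is at step 1, where the value should be x = 17.

step 1, x = 17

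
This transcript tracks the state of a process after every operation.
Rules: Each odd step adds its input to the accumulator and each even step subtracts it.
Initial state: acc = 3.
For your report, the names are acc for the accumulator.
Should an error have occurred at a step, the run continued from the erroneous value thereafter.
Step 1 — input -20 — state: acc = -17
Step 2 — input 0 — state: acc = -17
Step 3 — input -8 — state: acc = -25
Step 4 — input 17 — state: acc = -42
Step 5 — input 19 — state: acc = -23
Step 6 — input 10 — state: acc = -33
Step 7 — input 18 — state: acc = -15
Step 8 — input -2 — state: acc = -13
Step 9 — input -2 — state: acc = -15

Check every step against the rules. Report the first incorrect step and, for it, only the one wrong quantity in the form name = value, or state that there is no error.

step 1: acc = 3 + -20 = -17 -> verified
step 2: acc = -17 - 0 = -17 -> checks out
step 3: acc = -17 + -8 = -25 -> agrees with the transcript
step 4: acc = -25 - 17 = -42 -> confirmed correct
step 5: acc = -42 + 19 = -23 -> confirmed correct
step 6: acc = -23 - 10 = -33 -> exactly as logged
step 7: acc = -33 + 18 = -15 -> exactly as logged
step 8: acc = -15 - -2 = -13 -> agrees with the transcript
step 9: acc = -13 + -2 = -15 -> matches
Each recorded entry agrees with the recomputation.

no error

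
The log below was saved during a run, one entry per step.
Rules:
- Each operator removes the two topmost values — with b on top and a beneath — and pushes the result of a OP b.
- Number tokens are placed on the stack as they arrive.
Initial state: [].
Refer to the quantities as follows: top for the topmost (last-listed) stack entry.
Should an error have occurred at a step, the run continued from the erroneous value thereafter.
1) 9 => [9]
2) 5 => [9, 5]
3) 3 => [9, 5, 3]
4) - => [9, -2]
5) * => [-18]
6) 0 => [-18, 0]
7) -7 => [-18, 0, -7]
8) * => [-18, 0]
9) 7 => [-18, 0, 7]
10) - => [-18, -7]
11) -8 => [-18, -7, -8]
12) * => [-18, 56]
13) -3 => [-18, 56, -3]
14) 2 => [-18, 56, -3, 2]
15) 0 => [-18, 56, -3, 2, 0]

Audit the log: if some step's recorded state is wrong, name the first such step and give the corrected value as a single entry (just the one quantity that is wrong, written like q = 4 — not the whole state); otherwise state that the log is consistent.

Recomputing the run from the initial state:
step 1: [9]
step 2: [9, 5]
step 3: [9, 5, 3]
step 4: [9, 2]
step 5: [18]
step 6: [18, 0]
step 7: [18, 0, -7]
step 8: [18, 0]
step 9: [18, 0, 7]
step 10: [18, -7]
step 11: [18, -7, -8]
step 12: [18, 56]
step 13: [18, 56, -3]
step 14: [18, 56, -3, 2]
step 15: [18, 56, -3, 2, 0]
The first disagreement with the log is at step 4, where the value should be top = 2.

step 4, top = 2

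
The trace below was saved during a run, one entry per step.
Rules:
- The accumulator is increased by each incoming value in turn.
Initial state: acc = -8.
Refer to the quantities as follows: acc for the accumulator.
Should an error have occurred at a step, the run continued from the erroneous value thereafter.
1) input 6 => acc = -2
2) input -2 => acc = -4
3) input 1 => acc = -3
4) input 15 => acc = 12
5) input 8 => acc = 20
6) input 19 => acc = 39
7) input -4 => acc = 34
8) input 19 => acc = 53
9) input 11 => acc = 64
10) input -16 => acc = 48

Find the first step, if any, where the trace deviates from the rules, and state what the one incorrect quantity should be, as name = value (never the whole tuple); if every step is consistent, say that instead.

step 7, acc = 35

1. acc = -8 + 6 = -2 (matches)
2. acc = -2 + -2 = -4 (matches)
3. acc = -4 + 1 = -3 (checks out)
4. acc = -3 + 15 = 12 (consistent with the trace)
5. acc = 12 + 8 = 20 (no discrepancy)
6. acc = 20 + 19 = 39 (no discrepancy)
7. acc = 39 + -4 = 35 (this is not what the trace shows)
First deviation found at step 7; the corrected entry is acc = 35.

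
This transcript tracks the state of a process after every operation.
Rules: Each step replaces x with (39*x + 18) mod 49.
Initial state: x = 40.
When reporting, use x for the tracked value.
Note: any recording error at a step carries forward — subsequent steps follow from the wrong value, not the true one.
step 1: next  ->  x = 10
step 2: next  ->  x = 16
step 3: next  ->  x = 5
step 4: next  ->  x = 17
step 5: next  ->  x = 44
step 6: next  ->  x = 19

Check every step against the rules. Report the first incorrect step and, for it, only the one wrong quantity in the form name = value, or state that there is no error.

no error

step 1: x = (39*40 + 18) mod 49 = 10 -> matches
step 2: x = (39*10 + 18) mod 49 = 16 -> same as recorded
step 3: x = (39*16 + 18) mod 49 = 5 -> exactly as logged
step 4: x = (39*5 + 18) mod 49 = 17 -> confirmed correct
step 5: x = (39*17 + 18) mod 49 = 44 -> agrees with the transcript
step 6: x = (39*44 + 18) mod 49 = 19 -> exactly as logged
Each recorded entry agrees with the recomputation.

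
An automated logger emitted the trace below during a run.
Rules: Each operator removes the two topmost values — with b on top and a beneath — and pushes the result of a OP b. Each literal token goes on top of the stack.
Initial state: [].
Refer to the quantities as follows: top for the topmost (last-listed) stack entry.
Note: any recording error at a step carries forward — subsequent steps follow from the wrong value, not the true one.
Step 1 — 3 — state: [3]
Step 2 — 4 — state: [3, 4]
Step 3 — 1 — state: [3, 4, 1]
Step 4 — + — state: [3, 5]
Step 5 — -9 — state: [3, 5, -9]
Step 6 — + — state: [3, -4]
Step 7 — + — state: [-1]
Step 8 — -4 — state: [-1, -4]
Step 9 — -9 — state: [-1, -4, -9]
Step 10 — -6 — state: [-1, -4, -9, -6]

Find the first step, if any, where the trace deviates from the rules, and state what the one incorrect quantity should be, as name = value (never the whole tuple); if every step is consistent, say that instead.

Recomputing the run from the initial state:
step 1: [3]
step 2: [3, 4]
step 3: [3, 4, 1]
step 4: [3, 5]
step 5: [3, 5, -9]
step 6: [3, -4]
step 7: [-1]
step 8: [-1, -4]
step 9: [-1, -4, -9]
step 10: [-1, -4, -9, -6]
This matches the trace at every step.

no error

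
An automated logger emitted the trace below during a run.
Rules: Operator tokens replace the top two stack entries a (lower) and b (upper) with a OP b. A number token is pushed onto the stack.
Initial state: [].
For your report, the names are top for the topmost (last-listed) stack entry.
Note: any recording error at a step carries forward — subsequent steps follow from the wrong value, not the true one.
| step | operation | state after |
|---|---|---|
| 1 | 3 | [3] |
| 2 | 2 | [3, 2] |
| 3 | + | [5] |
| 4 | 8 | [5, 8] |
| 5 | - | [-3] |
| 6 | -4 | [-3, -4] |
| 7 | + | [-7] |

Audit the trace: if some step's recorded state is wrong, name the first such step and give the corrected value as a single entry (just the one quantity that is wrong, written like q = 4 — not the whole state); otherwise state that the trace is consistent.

Step 1: push 3: top = 3 — same as recorded.
Step 2: push 2: top = 2 — checks out.
Step 3: 3 + 2 = 5 — verified.
Step 4: push 8: top = 8 — consistent with the trace.
Step 5: 5 - 8 = -3 — verified.
Step 6: push -4: top = -4 — verified.
Step 7: -3 + -4 = -7 — confirmed correct.
All steps check out; nothing to correct.

no error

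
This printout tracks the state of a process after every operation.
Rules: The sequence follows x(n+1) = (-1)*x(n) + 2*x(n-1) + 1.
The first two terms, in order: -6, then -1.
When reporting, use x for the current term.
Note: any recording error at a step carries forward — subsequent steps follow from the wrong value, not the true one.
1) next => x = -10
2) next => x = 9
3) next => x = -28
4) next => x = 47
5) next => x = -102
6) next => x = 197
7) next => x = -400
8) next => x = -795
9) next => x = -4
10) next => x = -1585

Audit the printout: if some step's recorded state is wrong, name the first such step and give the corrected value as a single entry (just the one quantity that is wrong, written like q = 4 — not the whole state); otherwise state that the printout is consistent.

step 8, x = 795

step 1: x = -1*(-1) + (2)*(-6) + (1) = -10 -> verified
step 2: x = -1*(-10) + (2)*(-1) + (1) = 9 -> matches
step 3: x = -1*(9) + (2)*(-10) + (1) = -28 -> agrees with the printout
step 4: x = -1*(-28) + (2)*(9) + (1) = 47 -> agrees with the printout
step 5: x = -1*(47) + (2)*(-28) + (1) = -102 -> consistent with the printout
step 6: x = -1*(-102) + (2)*(47) + (1) = 197 -> no discrepancy
step 7: x = -1*(197) + (2)*(-102) + (1) = -400 -> checks out
step 8: x = -1*(-400) + (2)*(197) + (1) = 795 -> the printout disagrees here
First incorrect step: 8; the correct value is x = 795.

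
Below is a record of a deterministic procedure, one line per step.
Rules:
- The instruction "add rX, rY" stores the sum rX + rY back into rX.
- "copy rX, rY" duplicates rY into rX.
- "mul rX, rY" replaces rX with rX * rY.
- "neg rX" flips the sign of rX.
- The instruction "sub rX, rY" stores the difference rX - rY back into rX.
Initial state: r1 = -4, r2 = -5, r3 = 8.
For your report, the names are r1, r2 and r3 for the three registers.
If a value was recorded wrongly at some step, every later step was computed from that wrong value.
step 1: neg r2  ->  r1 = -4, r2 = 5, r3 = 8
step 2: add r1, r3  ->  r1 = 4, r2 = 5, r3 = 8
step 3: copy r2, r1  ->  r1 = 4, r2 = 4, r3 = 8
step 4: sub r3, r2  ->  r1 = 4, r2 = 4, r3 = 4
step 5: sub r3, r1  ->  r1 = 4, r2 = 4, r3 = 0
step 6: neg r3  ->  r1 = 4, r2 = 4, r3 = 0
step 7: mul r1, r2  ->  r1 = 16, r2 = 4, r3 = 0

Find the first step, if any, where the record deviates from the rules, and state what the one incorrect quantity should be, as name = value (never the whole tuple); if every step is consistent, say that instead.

no error

Recomputing the run from the initial state:
step 1: r1 = -4, r2 = 5, r3 = 8
step 2: r1 = 4, r2 = 5, r3 = 8
step 3: r1 = 4, r2 = 4, r3 = 8
step 4: r1 = 4, r2 = 4, r3 = 4
step 5: r1 = 4, r2 = 4, r3 = 0
step 6: r1 = 4, r2 = 4, r3 = 0
step 7: r1 = 16, r2 = 4, r3 = 0
This matches the record at every step.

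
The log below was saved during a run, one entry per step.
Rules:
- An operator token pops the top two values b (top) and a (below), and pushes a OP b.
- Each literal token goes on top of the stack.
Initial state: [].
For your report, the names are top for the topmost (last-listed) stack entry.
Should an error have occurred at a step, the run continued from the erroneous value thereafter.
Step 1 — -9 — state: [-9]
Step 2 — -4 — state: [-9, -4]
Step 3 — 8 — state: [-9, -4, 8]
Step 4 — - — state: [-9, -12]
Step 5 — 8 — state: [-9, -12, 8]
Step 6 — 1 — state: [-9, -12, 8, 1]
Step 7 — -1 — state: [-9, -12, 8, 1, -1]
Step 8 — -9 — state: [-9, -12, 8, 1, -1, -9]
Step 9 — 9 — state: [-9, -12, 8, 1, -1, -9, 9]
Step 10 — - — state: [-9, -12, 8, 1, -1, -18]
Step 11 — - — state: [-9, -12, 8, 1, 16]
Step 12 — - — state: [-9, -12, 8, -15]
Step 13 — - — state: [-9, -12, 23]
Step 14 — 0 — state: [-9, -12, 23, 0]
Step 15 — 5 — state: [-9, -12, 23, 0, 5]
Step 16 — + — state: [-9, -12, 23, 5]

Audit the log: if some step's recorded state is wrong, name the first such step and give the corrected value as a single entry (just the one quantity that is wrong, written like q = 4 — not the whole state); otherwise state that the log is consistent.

step 11, top = 17

1. push -9: top = -9 (confirmed correct)
2. push -4: top = -4 (confirmed correct)
3. push 8: top = 8 (exactly as logged)
4. -4 - 8 = -12 (same as recorded)
5. push 8: top = 8 (checks out)
6. push 1: top = 1 (same as recorded)
7. push -1: top = -1 (in agreement)
8. push -9: top = -9 (verified)
9. push 9: top = 9 (verified)
10. -9 - 9 = -18 (confirmed correct)
11. -1 - -18 = 17 (this is not what the log shows)
Step 11 is the first one off; corrected, top = 17.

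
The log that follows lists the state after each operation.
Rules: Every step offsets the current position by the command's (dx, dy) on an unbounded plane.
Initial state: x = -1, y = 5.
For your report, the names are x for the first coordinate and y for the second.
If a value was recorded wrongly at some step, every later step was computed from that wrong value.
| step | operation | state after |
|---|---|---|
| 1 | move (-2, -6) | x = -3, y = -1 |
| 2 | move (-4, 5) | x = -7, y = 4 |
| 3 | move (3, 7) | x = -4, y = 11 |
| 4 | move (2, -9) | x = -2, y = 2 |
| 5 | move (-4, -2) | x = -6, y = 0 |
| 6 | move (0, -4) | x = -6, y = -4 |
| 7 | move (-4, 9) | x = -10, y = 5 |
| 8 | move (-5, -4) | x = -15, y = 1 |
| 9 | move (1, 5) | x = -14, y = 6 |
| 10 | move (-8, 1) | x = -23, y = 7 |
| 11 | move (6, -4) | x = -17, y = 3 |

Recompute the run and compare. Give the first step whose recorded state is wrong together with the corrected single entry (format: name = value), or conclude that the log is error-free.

step 1: x = -1 + (-2) = -3, y = 5 + (-6) = -1 -> checks out
step 2: x = -3 + (-4) = -7, y = -1 + (5) = 4 -> confirmed correct
step 3: x = -7 + (3) = -4, y = 4 + (7) = 11 -> in agreement
step 4: x = -4 + (2) = -2, y = 11 + (-9) = 2 -> same as recorded
step 5: x = -2 + (-4) = -6, y = 2 + (-2) = 0 -> confirmed correct
step 6: x = -6 + (0) = -6, y = 0 + (-4) = -4 -> checks out
step 7: x = -6 + (-4) = -10, y = -4 + (9) = 5 -> no discrepancy
step 8: x = -10 + (-5) = -15, y = 5 + (-4) = 1 -> exactly as logged
step 9: x = -15 + (1) = -14, y = 1 + (5) = 6 -> in agreement
step 10: x = -14 + (-8) = -22, y = 6 + (1) = 7 -> the recorded entry deviates here
So the first discrepancy is step 10, where the right value is x = -22.

step 10, x = -22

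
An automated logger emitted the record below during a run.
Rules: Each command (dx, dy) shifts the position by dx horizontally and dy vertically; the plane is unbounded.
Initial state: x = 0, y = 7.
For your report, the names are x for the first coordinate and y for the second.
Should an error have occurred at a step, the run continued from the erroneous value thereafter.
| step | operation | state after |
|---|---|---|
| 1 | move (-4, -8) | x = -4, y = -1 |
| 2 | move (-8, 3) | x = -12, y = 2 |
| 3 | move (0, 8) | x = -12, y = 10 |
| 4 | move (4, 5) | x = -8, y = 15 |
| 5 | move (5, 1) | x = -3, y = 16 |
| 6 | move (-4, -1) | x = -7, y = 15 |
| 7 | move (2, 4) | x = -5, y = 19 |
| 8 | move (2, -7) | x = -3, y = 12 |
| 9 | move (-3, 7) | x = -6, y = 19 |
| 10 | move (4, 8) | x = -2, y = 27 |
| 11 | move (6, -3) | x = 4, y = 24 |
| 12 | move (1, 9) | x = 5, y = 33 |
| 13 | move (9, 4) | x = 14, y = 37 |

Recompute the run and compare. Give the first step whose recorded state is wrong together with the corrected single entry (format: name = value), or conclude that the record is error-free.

no error

1. x = 0 + (-4) = -4, y = 7 + (-8) = -1 (matches)
2. x = -4 + (-8) = -12, y = -1 + (3) = 2 (checks out)
3. x = -12 + (0) = -12, y = 2 + (8) = 10 (checks out)
4. x = -12 + (4) = -8, y = 10 + (5) = 15 (agrees with the record)
5. x = -8 + (5) = -3, y = 15 + (1) = 16 (checks out)
6. x = -3 + (-4) = -7, y = 16 + (-1) = 15 (consistent with the record)
7. x = -7 + (2) = -5, y = 15 + (4) = 19 (checks out)
8. x = -5 + (2) = -3, y = 19 + (-7) = 12 (no discrepancy)
9. x = -3 + (-3) = -6, y = 12 + (7) = 19 (same as recorded)
10. x = -6 + (4) = -2, y = 19 + (8) = 27 (confirmed correct)
11. x = -2 + (6) = 4, y = 27 + (-3) = 24 (agrees with the record)
12. x = 4 + (1) = 5, y = 24 + (9) = 33 (same as recorded)
13. x = 5 + (9) = 14, y = 33 + (4) = 37 (matches)
The recomputation confirms every line.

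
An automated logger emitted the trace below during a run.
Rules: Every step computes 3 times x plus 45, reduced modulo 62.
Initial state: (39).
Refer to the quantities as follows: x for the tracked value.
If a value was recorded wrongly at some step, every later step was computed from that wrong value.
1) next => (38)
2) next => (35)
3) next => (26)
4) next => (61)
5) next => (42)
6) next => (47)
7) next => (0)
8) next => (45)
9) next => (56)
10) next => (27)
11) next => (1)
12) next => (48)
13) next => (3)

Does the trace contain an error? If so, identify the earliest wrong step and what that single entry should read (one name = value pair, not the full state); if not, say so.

Step 1: x = (3*39 + 45) mod 62 = 38 — in agreement.
Step 2: x = (3*38 + 45) mod 62 = 35 — no discrepancy.
Step 3: x = (3*35 + 45) mod 62 = 26 — same as recorded.
Step 4: x = (3*26 + 45) mod 62 = 61 — matches.
Step 5: x = (3*61 + 45) mod 62 = 42 — agrees with the trace.
Step 6: x = (3*42 + 45) mod 62 = 47 — consistent with the trace.
Step 7: x = (3*47 + 45) mod 62 = 0 — in agreement.
Step 8: x = (3*0 + 45) mod 62 = 45 — exactly as logged.
Step 9: x = (3*45 + 45) mod 62 = 56 — in agreement.
Step 10: x = (3*56 + 45) mod 62 = 27 — no discrepancy.
Step 11: x = (3*27 + 45) mod 62 = 2 — this is not what the trace shows.
That makes step 11 the first incorrect line — x = 2 is what it should show.

step 11, x = 2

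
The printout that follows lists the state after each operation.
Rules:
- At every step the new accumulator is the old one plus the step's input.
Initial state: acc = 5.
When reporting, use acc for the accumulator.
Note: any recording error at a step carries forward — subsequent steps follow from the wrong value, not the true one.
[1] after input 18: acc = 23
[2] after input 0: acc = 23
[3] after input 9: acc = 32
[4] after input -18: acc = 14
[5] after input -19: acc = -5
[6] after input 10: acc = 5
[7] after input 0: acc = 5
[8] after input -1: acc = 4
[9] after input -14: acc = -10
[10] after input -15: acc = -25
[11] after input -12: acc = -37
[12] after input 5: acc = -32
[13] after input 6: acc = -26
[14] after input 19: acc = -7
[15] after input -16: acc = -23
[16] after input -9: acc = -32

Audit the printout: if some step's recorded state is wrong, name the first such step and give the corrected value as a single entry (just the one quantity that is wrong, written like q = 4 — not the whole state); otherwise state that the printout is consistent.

no error

step 1: acc = 5 + 18 = 23 -> matches
step 2: acc = 23 + 0 = 23 -> same as recorded
step 3: acc = 23 + 9 = 32 -> confirmed correct
step 4: acc = 32 + -18 = 14 -> in agreement
step 5: acc = 14 + -19 = -5 -> same as recorded
step 6: acc = -5 + 10 = 5 -> same as recorded
step 7: acc = 5 + 0 = 5 -> exactly as logged
step 8: acc = 5 + -1 = 4 -> verified
step 9: acc = 4 + -14 = -10 -> same as recorded
step 10: acc = -10 + -15 = -25 -> same as recorded
step 11: acc = -25 + -12 = -37 -> matches
step 12: acc = -37 + 5 = -32 -> verified
step 13: acc = -32 + 6 = -26 -> consistent with the printout
step 14: acc = -26 + 19 = -7 -> consistent with the printout
step 15: acc = -7 + -16 = -23 -> checks out
step 16: acc = -23 + -9 = -32 -> no discrepancy
No step deviates from the rules.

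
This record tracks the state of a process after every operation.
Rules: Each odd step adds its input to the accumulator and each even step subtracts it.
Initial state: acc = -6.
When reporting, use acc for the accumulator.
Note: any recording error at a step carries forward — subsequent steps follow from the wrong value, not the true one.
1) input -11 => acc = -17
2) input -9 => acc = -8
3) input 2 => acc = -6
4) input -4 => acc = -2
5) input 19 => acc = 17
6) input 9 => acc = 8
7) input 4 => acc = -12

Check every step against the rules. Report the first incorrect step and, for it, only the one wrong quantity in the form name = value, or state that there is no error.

step 7, acc = 12

step 1: acc = -6 + -11 = -17 -> checks out
step 2: acc = -17 - -9 = -8 -> same as recorded
step 3: acc = -8 + 2 = -6 -> consistent with the record
step 4: acc = -6 - -4 = -2 -> consistent with the record
step 5: acc = -2 + 19 = 17 -> same as recorded
step 6: acc = 17 - 9 = 8 -> consistent with the record
step 7: acc = 8 + 4 = 12 -> the record has a different value
That makes step 7 the first incorrect line — acc = 12 is what it should show.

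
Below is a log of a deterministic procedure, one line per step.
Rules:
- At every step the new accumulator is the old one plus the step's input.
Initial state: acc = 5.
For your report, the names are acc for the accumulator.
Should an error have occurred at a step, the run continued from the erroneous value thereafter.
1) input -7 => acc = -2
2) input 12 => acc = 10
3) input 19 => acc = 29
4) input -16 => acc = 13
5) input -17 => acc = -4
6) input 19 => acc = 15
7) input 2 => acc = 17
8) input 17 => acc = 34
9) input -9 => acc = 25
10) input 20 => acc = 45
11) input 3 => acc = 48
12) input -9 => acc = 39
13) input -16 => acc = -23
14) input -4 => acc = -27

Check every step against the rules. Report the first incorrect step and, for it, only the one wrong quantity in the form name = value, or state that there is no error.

step 13, acc = 23

step 1: acc = 5 + -7 = -2 -> same as recorded
step 2: acc = -2 + 12 = 10 -> no discrepancy
step 3: acc = 10 + 19 = 29 -> checks out
step 4: acc = 29 + -16 = 13 -> consistent with the log
step 5: acc = 13 + -17 = -4 -> in agreement
step 6: acc = -4 + 19 = 15 -> agrees with the log
step 7: acc = 15 + 2 = 17 -> consistent with the log
step 8: acc = 17 + 17 = 34 -> no discrepancy
step 9: acc = 34 + -9 = 25 -> verified
step 10: acc = 25 + 20 = 45 -> matches
step 11: acc = 45 + 3 = 48 -> agrees with the log
step 12: acc = 48 + -9 = 39 -> checks out
step 13: acc = 39 + -16 = 23 -> not what was recorded
So the first discrepancy is step 13, where the right value is acc = 23.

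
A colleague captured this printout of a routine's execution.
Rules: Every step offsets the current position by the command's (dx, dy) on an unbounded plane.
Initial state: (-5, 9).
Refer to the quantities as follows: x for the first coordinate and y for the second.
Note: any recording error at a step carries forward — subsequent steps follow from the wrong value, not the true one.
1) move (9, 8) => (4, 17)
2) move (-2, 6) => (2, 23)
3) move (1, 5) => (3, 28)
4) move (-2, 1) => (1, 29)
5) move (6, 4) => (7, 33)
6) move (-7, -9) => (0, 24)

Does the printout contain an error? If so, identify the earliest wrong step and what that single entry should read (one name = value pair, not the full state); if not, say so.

no error

Step 1: x = -5 + (9) = 4, y = 9 + (8) = 17 — consistent with the printout.
Step 2: x = 4 + (-2) = 2, y = 17 + (6) = 23 — checks out.
Step 3: x = 2 + (1) = 3, y = 23 + (5) = 28 — checks out.
Step 4: x = 3 + (-2) = 1, y = 28 + (1) = 29 — consistent with the printout.
Step 5: x = 1 + (6) = 7, y = 29 + (4) = 33 — no discrepancy.
Step 6: x = 7 + (-7) = 0, y = 33 + (-9) = 24 — consistent with the printout.
Nothing is out of place; the run is error-free.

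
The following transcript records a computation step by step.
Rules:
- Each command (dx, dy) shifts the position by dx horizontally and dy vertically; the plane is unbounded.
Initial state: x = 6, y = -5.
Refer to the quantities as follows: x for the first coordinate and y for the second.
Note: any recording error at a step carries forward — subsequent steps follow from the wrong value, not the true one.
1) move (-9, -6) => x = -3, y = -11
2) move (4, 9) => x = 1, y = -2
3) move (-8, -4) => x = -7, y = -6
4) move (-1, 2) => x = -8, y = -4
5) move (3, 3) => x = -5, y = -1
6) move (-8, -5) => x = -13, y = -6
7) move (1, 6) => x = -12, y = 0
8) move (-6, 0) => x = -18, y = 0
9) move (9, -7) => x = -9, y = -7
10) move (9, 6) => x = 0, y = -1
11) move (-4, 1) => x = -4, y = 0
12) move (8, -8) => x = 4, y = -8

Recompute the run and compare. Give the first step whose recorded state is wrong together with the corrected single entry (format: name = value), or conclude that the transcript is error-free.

Recomputing the run from the initial state:
step 1: x = -3, y = -11
step 2: x = 1, y = -2
step 3: x = -7, y = -6
step 4: x = -8, y = -4
step 5: x = -5, y = -1
step 6: x = -13, y = -6
step 7: x = -12, y = 0
step 8: x = -18, y = 0
step 9: x = -9, y = -7
step 10: x = 0, y = -1
step 11: x = -4, y = 0
step 12: x = 4, y = -8
This matches the transcript at every step.

no error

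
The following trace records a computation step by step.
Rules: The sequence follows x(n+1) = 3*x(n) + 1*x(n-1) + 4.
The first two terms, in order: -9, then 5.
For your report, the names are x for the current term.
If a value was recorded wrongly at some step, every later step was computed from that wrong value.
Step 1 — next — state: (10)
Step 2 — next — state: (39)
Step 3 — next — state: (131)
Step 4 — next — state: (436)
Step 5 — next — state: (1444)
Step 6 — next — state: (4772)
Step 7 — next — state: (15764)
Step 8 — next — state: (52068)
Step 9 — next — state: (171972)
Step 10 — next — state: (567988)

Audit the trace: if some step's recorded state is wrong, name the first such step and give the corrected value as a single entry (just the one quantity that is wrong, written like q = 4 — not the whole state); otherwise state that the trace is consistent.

step 5, x = 1443

step 1: x = 3*(5) + (1)*(-9) + (4) = 10 -> consistent with the trace
step 2: x = 3*(10) + (1)*(5) + (4) = 39 -> exactly as logged
step 3: x = 3*(39) + (1)*(10) + (4) = 131 -> agrees with the trace
step 4: x = 3*(131) + (1)*(39) + (4) = 436 -> agrees with the trace
step 5: x = 3*(436) + (1)*(131) + (4) = 1443 -> the recorded entry deviates here
Conclusion: step 5 carries the first error; the entry should be x = 1443.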